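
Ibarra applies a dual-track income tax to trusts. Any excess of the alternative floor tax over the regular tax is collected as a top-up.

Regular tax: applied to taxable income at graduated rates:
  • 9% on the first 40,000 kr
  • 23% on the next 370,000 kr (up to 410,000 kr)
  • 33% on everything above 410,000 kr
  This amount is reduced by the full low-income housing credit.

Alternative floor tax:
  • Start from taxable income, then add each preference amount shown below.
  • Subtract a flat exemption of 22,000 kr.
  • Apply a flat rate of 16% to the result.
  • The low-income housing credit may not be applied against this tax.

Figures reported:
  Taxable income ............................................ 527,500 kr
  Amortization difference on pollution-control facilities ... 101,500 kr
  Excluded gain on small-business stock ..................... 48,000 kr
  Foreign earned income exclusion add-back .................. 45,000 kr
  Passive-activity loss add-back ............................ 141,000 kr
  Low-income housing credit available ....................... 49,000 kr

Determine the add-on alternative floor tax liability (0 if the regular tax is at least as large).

56,085 kr

Regular tax:
  40,000 kr × 9% = 3,600 kr
  370,000 kr × 23% = 85,100 kr
  117,500 kr × 33% = 38,775 kr
  → 127,475 kr
  Less low-income housing credit 49,000 kr → 78,475 kr

Alternative floor tax:
  Adjusted income: 527,500 kr + 101,500 kr + 48,000 kr + 45,000 kr + 141,000 kr = 863,000 kr
  Less exemption 22,000 kr → base 841,000 kr
  841,000 kr × 16% = 134,560 kr

Excess of alternative floor tax over regular tax: 134,560 kr − 78,475 kr = 56,085 kr.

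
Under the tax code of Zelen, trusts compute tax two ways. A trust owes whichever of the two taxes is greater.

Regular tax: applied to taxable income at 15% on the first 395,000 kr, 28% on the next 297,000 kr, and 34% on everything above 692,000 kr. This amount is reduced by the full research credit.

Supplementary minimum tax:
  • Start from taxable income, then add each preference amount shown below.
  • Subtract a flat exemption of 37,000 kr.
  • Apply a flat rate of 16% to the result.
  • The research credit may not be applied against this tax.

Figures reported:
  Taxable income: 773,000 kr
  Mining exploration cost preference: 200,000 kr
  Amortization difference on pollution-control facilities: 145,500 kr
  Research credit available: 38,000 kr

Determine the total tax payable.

Supplementary minimum tax:
  Adjusted income: 773,000 kr + 200,000 kr + 145,500 kr = 1,118,500 kr
  Less exemption 37,000 kr → base 1,081,500 kr
  1,081,500 kr × 16% = 173,040 kr

Regular tax:
  395,000 kr × 15% = 59,250 kr
  297,000 kr × 28% = 83,160 kr
  81,000 kr × 34% = 27,540 kr
  → 169,950 kr
  Less research credit 38,000 kr → 131,950 kr

173,040 kr > 131,950 kr, so the supplementary minimum tax is the binding amount.

173,040 kr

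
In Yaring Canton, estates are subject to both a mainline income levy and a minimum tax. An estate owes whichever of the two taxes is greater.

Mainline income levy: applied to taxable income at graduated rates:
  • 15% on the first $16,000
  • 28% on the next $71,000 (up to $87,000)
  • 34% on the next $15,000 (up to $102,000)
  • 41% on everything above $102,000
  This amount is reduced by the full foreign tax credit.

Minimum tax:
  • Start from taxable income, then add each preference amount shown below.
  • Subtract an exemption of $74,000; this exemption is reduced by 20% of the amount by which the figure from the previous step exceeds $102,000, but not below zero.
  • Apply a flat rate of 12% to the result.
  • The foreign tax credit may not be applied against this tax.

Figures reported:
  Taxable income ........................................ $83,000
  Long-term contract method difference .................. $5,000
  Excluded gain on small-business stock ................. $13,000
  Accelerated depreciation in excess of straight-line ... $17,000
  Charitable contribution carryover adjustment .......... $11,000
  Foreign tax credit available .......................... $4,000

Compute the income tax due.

Minimum tax:
  Adjusted income: $83,000 + $5,000 + $13,000 + $17,000 + $11,000 = $129,000
  Exemption: $74,000 − 20% × ($129,000 − $102,000) = $74,000 − $5,400 = $68,600
  Base: $129,000 − $68,600 = $60,400
  $60,400 × 12% = $7,248

Mainline income levy:
  $16,000 × 15% = $2,400
  $67,000 × 28% = $18,760
  → $21,160
  Less foreign tax credit $4,000 → $17,160

$17,160 > $7,248, so the mainline income levy governs.

$17,160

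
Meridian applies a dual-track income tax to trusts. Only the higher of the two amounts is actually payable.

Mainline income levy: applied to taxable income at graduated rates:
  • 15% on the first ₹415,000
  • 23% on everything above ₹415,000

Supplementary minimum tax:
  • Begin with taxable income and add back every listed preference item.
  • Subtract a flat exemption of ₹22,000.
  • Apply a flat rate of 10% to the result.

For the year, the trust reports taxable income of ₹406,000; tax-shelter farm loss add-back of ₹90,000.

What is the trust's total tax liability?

₹60,900

Mainline income levy:
  ₹406,000 × 15% = ₹60,900

Supplementary minimum tax:
  Adjusted income: ₹406,000 + ₹90,000 = ₹496,000
  Less exemption ₹22,000 → base ₹474,000
  ₹474,000 × 10% = ₹47,400

₹60,900 > ₹47,400, so the mainline income levy governs.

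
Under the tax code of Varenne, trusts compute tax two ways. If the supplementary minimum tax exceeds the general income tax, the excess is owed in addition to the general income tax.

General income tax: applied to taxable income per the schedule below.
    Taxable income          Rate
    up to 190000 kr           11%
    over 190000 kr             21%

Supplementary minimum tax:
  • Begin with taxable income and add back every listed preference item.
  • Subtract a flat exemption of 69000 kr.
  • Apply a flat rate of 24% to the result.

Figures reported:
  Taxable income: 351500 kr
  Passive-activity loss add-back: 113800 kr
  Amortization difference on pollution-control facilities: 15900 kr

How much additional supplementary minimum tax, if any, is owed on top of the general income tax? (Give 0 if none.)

44113 kr

General income tax:
  190000 kr × 11% = 20900 kr
  161500 kr × 21% = 33915 kr
  → 54815 kr

Supplementary minimum tax:
  Adjusted income: 351500 kr + 113800 kr + 15900 kr = 481200 kr
  Less exemption 69000 kr → base 412200 kr
  412200 kr × 24% = 98928 kr

Excess of supplementary minimum tax over general income tax: 98928 kr − 54815 kr = 44113 kr.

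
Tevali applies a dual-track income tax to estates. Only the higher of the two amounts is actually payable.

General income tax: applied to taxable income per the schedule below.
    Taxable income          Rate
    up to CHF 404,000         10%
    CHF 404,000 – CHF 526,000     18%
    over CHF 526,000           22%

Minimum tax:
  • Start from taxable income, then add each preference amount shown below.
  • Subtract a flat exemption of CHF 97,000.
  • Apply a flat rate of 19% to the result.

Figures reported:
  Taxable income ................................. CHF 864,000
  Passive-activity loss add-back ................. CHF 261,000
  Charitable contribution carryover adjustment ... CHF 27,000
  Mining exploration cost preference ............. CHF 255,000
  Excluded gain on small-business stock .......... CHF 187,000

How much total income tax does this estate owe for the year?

CHF 284,430

General income tax:
  CHF 404,000 × 10% = CHF 40,400
  CHF 122,000 × 18% = CHF 21,960
  CHF 338,000 × 22% = CHF 74,360
  → CHF 136,720

Minimum tax:
  Adjusted income: CHF 864,000 + CHF 261,000 + CHF 27,000 + CHF 255,000 + CHF 187,000 = CHF 1,594,000
  Less exemption CHF 97,000 → base CHF 1,497,000
  CHF 1,497,000 × 19% = CHF 284,430

CHF 284,430 > CHF 136,720, so the minimum tax is the binding amount.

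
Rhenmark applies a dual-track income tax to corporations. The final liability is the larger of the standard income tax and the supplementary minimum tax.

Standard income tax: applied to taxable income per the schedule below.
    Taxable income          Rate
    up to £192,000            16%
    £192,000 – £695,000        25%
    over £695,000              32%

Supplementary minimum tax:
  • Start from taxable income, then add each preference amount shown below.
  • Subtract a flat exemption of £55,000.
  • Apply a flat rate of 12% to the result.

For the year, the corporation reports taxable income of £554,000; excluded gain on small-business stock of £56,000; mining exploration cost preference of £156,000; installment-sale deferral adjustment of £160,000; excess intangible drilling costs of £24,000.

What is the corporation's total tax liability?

Supplementary minimum tax:
  Adjusted income: £554,000 + £56,000 + £156,000 + £160,000 + £24,000 = £950,000
  Less exemption £55,000 → base £895,000
  £895,000 × 12% = £107,400

Standard income tax:
  £192,000 × 16% = £30,720
  £362,000 × 25% = £90,500
  → £121,220

£121,220 > £107,400, so the standard income tax governs.

£121,220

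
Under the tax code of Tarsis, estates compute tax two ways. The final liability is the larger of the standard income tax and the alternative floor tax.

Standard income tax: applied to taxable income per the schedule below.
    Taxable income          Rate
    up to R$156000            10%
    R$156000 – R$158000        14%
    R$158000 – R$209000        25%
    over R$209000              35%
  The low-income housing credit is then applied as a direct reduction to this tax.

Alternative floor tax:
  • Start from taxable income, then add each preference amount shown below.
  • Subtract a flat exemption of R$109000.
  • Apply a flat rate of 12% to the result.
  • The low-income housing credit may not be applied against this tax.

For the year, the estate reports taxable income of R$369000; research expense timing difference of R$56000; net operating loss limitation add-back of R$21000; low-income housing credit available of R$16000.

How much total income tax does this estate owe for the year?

Standard income tax:
  R$156000 × 10% = R$15600
  R$2000 × 14% = R$280
  R$51000 × 25% = R$12750
  R$160000 × 35% = R$56000
  → R$84630
  Less low-income housing credit R$16000 → R$68630

Alternative floor tax:
  Adjusted income: R$369000 + R$56000 + R$21000 = R$446000
  Less exemption R$109000 → base R$337000
  R$337000 × 12% = R$40440

R$68630 > R$40440, so the standard income tax governs.

R$68630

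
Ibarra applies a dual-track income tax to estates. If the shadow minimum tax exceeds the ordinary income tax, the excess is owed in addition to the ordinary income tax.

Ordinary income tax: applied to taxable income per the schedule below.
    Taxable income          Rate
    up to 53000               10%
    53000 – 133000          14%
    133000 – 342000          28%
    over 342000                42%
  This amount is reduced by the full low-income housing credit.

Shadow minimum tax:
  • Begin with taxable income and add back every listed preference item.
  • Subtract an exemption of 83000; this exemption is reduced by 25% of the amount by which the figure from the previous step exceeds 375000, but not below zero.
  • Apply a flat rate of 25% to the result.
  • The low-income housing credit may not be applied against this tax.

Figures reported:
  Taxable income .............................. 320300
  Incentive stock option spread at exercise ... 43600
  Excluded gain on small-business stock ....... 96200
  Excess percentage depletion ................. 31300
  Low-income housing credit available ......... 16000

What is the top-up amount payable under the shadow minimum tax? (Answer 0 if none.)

56431

Shadow minimum tax:
  Adjusted income: 320300 + 43600 + 96200 + 31300 = 491400
  Exemption: 83000 − 25% × (491400 − 375000) = 83000 − 29100 = 53900
  Base: 491400 − 53900 = 437500
  437500 × 25% = 109375

Ordinary income tax:
  53000 × 10% = 5300
  80000 × 14% = 11200
  187300 × 28% = 52444
  → 68944
  Less low-income housing credit 16000 → 52944

Excess of shadow minimum tax over ordinary income tax: 109375 − 52944 = 56431.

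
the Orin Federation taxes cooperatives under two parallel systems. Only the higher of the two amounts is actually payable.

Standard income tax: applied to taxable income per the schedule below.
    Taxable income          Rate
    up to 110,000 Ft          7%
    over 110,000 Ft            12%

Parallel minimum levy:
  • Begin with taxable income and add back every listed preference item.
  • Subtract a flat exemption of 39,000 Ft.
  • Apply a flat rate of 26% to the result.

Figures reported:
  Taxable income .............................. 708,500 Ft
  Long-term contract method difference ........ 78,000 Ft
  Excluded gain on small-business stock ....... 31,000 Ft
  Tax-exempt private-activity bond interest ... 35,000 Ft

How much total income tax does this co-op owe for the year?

Parallel minimum levy:
  Adjusted income: 708,500 Ft + 78,000 Ft + 31,000 Ft + 35,000 Ft = 852,500 Ft
  Less exemption 39,000 Ft → base 813,500 Ft
  813,500 Ft × 26% = 211,510 Ft

Standard income tax:
  110,000 Ft × 7% = 7,700 Ft
  598,500 Ft × 12% = 71,820 Ft
  → 79,520 Ft

211,510 Ft > 79,520 Ft, so the parallel minimum levy is the binding amount.

211,510 Ft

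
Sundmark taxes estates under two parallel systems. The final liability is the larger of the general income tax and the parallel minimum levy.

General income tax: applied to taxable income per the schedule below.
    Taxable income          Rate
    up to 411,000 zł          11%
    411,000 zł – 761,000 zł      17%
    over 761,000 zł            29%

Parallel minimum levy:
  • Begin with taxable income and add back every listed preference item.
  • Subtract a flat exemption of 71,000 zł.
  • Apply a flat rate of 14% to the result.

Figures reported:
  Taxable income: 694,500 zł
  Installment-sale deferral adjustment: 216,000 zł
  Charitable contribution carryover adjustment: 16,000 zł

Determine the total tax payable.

119,770 zł

Parallel minimum levy:
  Adjusted income: 694,500 zł + 216,000 zł + 16,000 zł = 926,500 zł
  Less exemption 71,000 zł → base 855,500 zł
  855,500 zł × 14% = 119,770 zł

General income tax:
  411,000 zł × 11% = 45,210 zł
  283,500 zł × 17% = 48,195 zł
  → 93,405 zł

119,770 zł > 93,405 zł, so the parallel minimum levy is the binding amount.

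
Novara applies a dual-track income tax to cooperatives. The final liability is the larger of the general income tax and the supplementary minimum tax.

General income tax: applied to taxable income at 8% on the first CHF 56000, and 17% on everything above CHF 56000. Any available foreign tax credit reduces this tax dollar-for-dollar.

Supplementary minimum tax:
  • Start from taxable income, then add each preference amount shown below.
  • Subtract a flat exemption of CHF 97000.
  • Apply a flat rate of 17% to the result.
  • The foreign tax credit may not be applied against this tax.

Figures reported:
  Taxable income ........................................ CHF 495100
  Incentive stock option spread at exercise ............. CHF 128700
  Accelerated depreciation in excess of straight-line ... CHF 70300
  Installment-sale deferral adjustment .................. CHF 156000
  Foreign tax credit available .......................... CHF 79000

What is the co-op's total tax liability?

CHF 128027

Supplementary minimum tax:
  Adjusted income: CHF 495100 + CHF 128700 + CHF 70300 + CHF 156000 = CHF 850100
  Less exemption CHF 97000 → base CHF 753100
  CHF 753100 × 17% = CHF 128027

General income tax:
  CHF 56000 × 8% = CHF 4480
  CHF 439100 × 17% = CHF 74647
  → CHF 79127
  Less foreign tax credit CHF 79000 → CHF 127

CHF 128027 > CHF 127, so the supplementary minimum tax is the binding amount.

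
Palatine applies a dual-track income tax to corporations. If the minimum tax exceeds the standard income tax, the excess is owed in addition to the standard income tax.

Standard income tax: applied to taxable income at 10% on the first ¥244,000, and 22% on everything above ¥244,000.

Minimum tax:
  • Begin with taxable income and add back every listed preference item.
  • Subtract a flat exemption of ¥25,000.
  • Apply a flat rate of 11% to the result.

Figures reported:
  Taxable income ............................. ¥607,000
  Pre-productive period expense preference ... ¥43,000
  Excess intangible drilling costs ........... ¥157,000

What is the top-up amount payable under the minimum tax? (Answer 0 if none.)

¥0

Standard income tax:
  ¥244,000 × 10% = ¥24,400
  ¥363,000 × 22% = ¥79,860
  → ¥104,260

Minimum tax:
  Adjusted income: ¥607,000 + ¥43,000 + ¥157,000 = ¥807,000
  Less exemption ¥25,000 → base ¥782,000
  ¥782,000 × 11% = ¥86,020

¥86,020 ≤ ¥104,260, so no add-on is due.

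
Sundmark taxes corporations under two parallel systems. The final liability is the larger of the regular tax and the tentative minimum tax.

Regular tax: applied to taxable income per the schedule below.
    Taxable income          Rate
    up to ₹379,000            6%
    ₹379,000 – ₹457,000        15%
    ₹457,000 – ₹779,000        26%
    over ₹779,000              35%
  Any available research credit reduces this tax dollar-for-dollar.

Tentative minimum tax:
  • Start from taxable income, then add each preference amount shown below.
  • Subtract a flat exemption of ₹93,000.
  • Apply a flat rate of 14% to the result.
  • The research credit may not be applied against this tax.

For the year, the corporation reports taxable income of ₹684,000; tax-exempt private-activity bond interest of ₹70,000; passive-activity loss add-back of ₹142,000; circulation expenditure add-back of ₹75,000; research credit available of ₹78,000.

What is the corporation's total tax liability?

₹122,920

Tentative minimum tax:
  Adjusted income: ₹684,000 + ₹70,000 + ₹142,000 + ₹75,000 = ₹971,000
  Less exemption ₹93,000 → base ₹878,000
  ₹878,000 × 14% = ₹122,920

Regular tax:
  ₹379,000 × 6% = ₹22,740
  ₹78,000 × 15% = ₹11,700
  ₹227,000 × 26% = ₹59,020
  → ₹93,460
  Less research credit ₹78,000 → ₹15,460

₹122,920 > ₹15,460, so the tentative minimum tax is the binding amount.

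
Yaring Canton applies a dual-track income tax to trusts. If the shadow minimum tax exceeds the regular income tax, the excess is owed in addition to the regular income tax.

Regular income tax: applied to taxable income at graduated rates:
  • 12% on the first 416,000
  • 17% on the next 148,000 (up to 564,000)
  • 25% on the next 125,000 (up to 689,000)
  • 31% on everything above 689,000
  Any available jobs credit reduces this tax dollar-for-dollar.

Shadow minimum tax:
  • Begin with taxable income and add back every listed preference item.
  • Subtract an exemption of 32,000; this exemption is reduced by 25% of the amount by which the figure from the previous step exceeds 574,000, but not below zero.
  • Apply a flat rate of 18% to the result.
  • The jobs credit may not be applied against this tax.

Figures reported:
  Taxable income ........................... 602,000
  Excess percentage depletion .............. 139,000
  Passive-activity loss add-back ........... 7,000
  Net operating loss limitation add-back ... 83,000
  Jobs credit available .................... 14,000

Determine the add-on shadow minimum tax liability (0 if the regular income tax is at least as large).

Shadow minimum tax:
  Adjusted income: 602,000 + 139,000 + 7,000 + 83,000 = 831,000
  Exemption: 25% × (831,000 − 574,000) = 64,250 ≥ 32,000, so the exemption is fully phased out
  Base: 831,000 − 0 = 831,000
  831,000 × 18% = 149,580

Regular income tax:
  416,000 × 12% = 49,920
  148,000 × 17% = 25,160
  38,000 × 25% = 9,500
  → 84,580
  Less jobs credit 14,000 → 70,580

Excess of shadow minimum tax over regular income tax: 149,580 − 70,580 = 79,000.

79,000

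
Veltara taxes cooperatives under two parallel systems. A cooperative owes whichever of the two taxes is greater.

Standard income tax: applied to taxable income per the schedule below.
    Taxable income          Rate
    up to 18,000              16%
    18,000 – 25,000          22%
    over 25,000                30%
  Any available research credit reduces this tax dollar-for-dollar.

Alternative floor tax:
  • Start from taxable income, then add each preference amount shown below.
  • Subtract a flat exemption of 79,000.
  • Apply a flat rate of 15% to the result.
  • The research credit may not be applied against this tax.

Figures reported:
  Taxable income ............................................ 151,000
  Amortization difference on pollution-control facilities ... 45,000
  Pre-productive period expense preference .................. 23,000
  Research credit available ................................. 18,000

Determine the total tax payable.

Standard income tax:
  18,000 × 16% = 2,880
  7,000 × 22% = 1,540
  126,000 × 30% = 37,800
  → 42,220
  Less research credit 18,000 → 24,220

Alternative floor tax:
  Adjusted income: 151,000 + 45,000 + 23,000 = 219,000
  Less exemption 79,000 → base 140,000
  140,000 × 15% = 21,000

24,220 > 21,000, so the standard income tax governs.

24,220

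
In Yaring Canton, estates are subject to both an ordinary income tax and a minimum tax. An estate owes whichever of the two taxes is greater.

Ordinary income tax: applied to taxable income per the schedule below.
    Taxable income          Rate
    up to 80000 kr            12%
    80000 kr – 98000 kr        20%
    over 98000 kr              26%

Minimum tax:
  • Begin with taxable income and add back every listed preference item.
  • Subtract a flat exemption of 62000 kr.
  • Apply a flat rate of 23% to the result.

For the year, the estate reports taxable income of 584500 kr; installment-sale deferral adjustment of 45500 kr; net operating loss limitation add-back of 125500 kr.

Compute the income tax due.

Minimum tax:
  Adjusted income: 584500 kr + 45500 kr + 125500 kr = 755500 kr
  Less exemption 62000 kr → base 693500 kr
  693500 kr × 23% = 159505 kr

Ordinary income tax:
  80000 kr × 12% = 9600 kr
  18000 kr × 20% = 3600 kr
  486500 kr × 26% = 126490 kr
  → 139690 kr

159505 kr > 139690 kr, so the minimum tax is the binding amount.

159505 kr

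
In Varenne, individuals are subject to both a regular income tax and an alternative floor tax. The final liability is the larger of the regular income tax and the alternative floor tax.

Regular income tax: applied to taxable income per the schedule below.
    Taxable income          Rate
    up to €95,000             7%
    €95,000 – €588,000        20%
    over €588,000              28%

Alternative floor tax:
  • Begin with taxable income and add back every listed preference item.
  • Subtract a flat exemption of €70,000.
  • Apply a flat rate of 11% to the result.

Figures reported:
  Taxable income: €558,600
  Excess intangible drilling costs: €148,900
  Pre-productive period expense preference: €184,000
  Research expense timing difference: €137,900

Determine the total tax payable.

€105,534

Regular income tax:
  €95,000 × 7% = €6,650
  €463,600 × 20% = €92,720
  → €99,370

Alternative floor tax:
  Adjusted income: €558,600 + €148,900 + €184,000 + €137,900 = €1,029,400
  Less exemption €70,000 → base €959,400
  €959,400 × 11% = €105,534

€105,534 > €99,370, so the alternative floor tax is the binding amount.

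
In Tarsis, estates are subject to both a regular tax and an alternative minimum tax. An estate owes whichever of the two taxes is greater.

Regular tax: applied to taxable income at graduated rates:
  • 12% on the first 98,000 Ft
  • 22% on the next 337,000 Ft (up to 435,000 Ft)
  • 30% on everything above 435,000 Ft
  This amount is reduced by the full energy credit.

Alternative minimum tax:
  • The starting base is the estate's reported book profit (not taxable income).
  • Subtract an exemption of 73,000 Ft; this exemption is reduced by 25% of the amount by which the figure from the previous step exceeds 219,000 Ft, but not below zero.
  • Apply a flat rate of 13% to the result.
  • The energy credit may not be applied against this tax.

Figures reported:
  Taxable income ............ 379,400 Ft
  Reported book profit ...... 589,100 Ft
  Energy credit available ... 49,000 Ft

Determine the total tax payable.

76,583 Ft

Alternative minimum tax:
  Base (reported book profit): 589,100 Ft
  Exemption: 25% × (589,100 Ft − 219,000 Ft) = 92,525 Ft ≥ 73,000 Ft, so the exemption is fully phased out
  Base: 589,100 Ft − 0 Ft = 589,100 Ft
  589,100 Ft × 13% = 76,583 Ft

Regular tax:
  98,000 Ft × 12% = 11,760 Ft
  281,400 Ft × 22% = 61,908 Ft
  → 73,668 Ft
  Less energy credit 49,000 Ft → 24,668 Ft

76,583 Ft > 24,668 Ft, so the alternative minimum tax is the binding amount.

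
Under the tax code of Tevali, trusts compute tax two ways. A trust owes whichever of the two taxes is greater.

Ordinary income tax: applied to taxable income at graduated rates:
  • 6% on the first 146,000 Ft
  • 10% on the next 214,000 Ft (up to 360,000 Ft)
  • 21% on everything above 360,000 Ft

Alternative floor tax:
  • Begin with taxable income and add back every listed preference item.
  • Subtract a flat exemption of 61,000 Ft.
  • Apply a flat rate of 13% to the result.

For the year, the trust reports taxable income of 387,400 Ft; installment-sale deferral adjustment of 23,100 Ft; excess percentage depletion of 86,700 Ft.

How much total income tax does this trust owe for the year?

56,706 Ft

Alternative floor tax:
  Adjusted income: 387,400 Ft + 23,100 Ft + 86,700 Ft = 497,200 Ft
  Less exemption 61,000 Ft → base 436,200 Ft
  436,200 Ft × 13% = 56,706 Ft

Ordinary income tax:
  146,000 Ft × 6% = 8,760 Ft
  214,000 Ft × 10% = 21,400 Ft
  27,400 Ft × 21% = 5,754 Ft
  → 35,914 Ft

56,706 Ft > 35,914 Ft, so the alternative floor tax is the binding amount.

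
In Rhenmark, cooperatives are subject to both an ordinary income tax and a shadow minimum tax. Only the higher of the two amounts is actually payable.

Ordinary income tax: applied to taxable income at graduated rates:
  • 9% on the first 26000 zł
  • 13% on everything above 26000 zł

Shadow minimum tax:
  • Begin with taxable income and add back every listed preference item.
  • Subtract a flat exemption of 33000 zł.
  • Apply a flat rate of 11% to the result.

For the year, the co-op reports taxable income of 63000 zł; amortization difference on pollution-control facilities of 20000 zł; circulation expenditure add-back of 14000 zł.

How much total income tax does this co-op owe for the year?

7150 zł

Shadow minimum tax:
  Adjusted income: 63000 zł + 20000 zł + 14000 zł = 97000 zł
  Less exemption 33000 zł → base 64000 zł
  64000 zł × 11% = 7040 zł

Ordinary income tax:
  26000 zł × 9% = 2340 zł
  37000 zł × 13% = 4810 zł
  → 7150 zł

7150 zł > 7040 zł, so the ordinary income tax governs.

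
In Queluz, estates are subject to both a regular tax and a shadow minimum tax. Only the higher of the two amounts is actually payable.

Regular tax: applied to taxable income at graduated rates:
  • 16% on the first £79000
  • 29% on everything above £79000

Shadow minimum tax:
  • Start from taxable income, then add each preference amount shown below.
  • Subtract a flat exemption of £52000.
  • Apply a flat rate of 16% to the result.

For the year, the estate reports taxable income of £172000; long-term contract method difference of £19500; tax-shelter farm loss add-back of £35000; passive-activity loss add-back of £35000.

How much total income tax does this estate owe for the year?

£39610

Regular tax:
  £79000 × 16% = £12640
  £93000 × 29% = £26970
  → £39610

Shadow minimum tax:
  Adjusted income: £172000 + £19500 + £35000 + £35000 = £261500
  Less exemption £52000 → base £209500
  £209500 × 16% = £33520

£39610 > £33520, so the regular tax governs.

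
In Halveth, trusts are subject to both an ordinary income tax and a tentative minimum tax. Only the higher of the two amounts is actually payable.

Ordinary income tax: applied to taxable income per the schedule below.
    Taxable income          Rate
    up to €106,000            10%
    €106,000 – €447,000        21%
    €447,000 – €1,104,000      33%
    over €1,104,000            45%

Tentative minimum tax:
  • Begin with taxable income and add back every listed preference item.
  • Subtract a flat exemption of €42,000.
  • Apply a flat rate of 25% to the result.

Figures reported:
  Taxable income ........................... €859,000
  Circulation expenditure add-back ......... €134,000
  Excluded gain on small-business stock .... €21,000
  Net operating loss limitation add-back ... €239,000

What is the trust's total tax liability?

€302,750

Tentative minimum tax:
  Adjusted income: €859,000 + €134,000 + €21,000 + €239,000 = €1,253,000
  Less exemption €42,000 → base €1,211,000
  €1,211,000 × 25% = €302,750

Ordinary income tax:
  €106,000 × 10% = €10,600
  €341,000 × 21% = €71,610
  €412,000 × 33% = €135,960
  → €218,170

€302,750 > €218,170, so the tentative minimum tax is the binding amount.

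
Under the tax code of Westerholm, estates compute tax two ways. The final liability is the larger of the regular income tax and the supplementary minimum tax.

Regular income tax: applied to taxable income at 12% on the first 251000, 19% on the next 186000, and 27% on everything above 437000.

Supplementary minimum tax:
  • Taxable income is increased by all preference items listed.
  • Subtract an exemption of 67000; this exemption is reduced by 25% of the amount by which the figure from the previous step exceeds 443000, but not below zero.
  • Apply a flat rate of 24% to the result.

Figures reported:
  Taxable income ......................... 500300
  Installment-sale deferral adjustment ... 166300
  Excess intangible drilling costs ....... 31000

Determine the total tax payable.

Regular income tax:
  251000 × 12% = 30120
  186000 × 19% = 35340
  63300 × 27% = 17091
  → 82551

Supplementary minimum tax:
  Adjusted income: 500300 + 166300 + 31000 = 697600
  Exemption: 67000 − 25% × (697600 − 443000) = 67000 − 63650 = 3350
  Base: 697600 − 3350 = 694250
  694250 × 24% = 166620

166620 > 82551, so the supplementary minimum tax is the binding amount.

166620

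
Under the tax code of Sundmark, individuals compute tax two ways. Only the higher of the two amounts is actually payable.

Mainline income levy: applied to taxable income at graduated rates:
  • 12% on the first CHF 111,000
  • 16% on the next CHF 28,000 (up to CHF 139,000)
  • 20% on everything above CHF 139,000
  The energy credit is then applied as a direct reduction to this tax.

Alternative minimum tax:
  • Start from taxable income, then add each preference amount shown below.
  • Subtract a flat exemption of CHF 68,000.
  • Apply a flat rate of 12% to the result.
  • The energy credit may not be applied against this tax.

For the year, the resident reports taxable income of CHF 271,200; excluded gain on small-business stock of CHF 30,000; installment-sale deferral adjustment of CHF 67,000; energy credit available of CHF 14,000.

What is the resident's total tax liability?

CHF 36,024

Mainline income levy:
  CHF 111,000 × 12% = CHF 13,320
  CHF 28,000 × 16% = CHF 4,480
  CHF 132,200 × 20% = CHF 26,440
  → CHF 44,240
  Less energy credit CHF 14,000 → CHF 30,240

Alternative minimum tax:
  Adjusted income: CHF 271,200 + CHF 30,000 + CHF 67,000 = CHF 368,200
  Less exemption CHF 68,000 → base CHF 300,200
  CHF 300,200 × 12% = CHF 36,024

CHF 36,024 > CHF 30,240, so the alternative minimum tax is the binding amount.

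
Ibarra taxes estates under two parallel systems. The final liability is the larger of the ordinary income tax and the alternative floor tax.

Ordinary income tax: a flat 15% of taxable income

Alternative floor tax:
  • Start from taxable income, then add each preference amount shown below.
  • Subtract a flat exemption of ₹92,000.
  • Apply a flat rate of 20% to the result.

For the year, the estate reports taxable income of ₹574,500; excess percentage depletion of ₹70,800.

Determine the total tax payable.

Alternative floor tax:
  Adjusted income: ₹574,500 + ₹70,800 = ₹645,300
  Less exemption ₹92,000 → base ₹553,300
  ₹553,300 × 20% = ₹110,660

Ordinary income tax:
  ₹574,500 × 15% = ₹86,175

₹110,660 > ₹86,175, so the alternative floor tax is the binding amount.

₹110,660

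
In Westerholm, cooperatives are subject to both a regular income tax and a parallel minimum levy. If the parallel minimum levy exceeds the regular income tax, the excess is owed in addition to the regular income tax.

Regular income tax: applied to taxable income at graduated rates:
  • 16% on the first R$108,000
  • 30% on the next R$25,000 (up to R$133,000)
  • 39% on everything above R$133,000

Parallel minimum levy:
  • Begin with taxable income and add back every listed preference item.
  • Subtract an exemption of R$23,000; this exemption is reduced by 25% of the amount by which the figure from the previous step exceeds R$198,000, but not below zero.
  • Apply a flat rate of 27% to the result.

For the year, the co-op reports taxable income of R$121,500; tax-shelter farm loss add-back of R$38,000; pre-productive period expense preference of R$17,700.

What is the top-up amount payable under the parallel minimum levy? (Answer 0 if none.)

R$20,304

Regular income tax:
  R$108,000 × 16% = R$17,280
  R$13,500 × 30% = R$4,050
  → R$21,330

Parallel minimum levy:
  Adjusted income: R$121,500 + R$38,000 + R$17,700 = R$177,200
  Exemption: R$177,200 ≤ R$198,000, so full R$23,000 applies
  Base: R$177,200 − R$23,000 = R$154,200
  R$154,200 × 27% = R$41,634

Excess of parallel minimum levy over regular income tax: R$41,634 − R$21,330 = R$20,304.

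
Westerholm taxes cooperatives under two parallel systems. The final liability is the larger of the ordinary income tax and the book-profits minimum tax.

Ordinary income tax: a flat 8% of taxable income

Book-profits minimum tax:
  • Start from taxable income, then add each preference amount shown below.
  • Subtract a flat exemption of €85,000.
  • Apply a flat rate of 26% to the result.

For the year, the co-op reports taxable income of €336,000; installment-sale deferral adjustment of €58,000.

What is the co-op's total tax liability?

Ordinary income tax:
  €336,000 × 8% = €26,880

Book-profits minimum tax:
  Adjusted income: €336,000 + €58,000 = €394,000
  Less exemption €85,000 → base €309,000
  €309,000 × 26% = €80,340

€80,340 > €26,880, so the book-profits minimum tax is the binding amount.

€80,340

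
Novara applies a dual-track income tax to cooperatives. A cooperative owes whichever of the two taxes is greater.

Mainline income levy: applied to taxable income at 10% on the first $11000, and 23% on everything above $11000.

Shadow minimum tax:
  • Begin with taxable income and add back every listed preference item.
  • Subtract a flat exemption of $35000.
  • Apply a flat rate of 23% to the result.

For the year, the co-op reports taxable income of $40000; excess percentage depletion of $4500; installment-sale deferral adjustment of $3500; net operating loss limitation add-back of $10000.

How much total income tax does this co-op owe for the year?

Mainline income levy:
  $11000 × 10% = $1100
  $29000 × 23% = $6670
  → $7770

Shadow minimum tax:
  Adjusted income: $40000 + $4500 + $3500 + $10000 = $58000
  Less exemption $35000 → base $23000
  $23000 × 23% = $5290

$7770 > $5290, so the mainline income levy governs.

$7770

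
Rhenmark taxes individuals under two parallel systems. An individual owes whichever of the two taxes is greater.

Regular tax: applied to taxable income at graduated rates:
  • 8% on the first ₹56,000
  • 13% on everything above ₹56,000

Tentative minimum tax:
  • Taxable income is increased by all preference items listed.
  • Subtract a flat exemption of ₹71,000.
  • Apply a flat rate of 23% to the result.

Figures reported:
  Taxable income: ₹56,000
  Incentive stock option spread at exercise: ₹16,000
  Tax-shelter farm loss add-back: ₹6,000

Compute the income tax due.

₹4,480

Tentative minimum tax:
  Adjusted income: ₹56,000 + ₹16,000 + ₹6,000 = ₹78,000
  Less exemption ₹71,000 → base ₹7,000
  ₹7,000 × 23% = ₹1,610

Regular tax:
  ₹56,000 × 8% = ₹4,480

₹4,480 > ₹1,610, so the regular tax governs.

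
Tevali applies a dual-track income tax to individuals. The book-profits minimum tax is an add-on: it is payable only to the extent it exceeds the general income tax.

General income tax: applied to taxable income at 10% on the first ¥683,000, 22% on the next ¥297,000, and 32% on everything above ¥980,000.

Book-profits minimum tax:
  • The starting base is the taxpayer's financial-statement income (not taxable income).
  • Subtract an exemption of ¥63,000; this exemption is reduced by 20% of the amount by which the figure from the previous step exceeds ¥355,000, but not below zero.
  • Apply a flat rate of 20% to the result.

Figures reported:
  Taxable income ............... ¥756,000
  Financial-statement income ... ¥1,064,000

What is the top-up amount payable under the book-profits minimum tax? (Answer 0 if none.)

General income tax:
  ¥683,000 × 10% = ¥68,300
  ¥73,000 × 22% = ¥16,060
  → ¥84,360

Book-profits minimum tax:
  Base (financial-statement income): ¥1,064,000
  Exemption: 20% × (¥1,064,000 − ¥355,000) = ¥141,800 ≥ ¥63,000, so the exemption is fully phased out
  Base: ¥1,064,000 − ¥0 = ¥1,064,000
  ¥1,064,000 × 20% = ¥212,800

Excess of book-profits minimum tax over general income tax: ¥212,800 − ¥84,360 = ¥128,440.

¥128,440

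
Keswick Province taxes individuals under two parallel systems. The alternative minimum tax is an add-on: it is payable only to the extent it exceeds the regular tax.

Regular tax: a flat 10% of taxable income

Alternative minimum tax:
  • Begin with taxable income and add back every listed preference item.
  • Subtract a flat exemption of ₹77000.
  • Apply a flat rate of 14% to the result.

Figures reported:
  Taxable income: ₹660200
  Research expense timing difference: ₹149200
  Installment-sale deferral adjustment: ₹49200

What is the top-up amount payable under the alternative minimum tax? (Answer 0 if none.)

₹43404

Alternative minimum tax:
  Adjusted income: ₹660200 + ₹149200 + ₹49200 = ₹858600
  Less exemption ₹77000 → base ₹781600
  ₹781600 × 14% = ₹109424

Regular tax:
  ₹660200 × 10% = ₹66020

Excess of alternative minimum tax over regular tax: ₹109424 − ₹66020 = ₹43404.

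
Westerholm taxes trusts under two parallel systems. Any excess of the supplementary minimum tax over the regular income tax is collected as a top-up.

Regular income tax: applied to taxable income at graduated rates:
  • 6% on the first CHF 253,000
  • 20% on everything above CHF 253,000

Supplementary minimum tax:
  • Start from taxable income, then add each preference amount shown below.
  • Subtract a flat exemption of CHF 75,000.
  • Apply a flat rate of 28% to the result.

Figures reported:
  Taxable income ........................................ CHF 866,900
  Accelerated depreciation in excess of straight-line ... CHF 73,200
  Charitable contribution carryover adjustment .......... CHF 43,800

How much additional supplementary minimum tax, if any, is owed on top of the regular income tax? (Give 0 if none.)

Supplementary minimum tax:
  Adjusted income: CHF 866,900 + CHF 73,200 + CHF 43,800 = CHF 983,900
  Less exemption CHF 75,000 → base CHF 908,900
  CHF 908,900 × 28% = CHF 254,492

Regular income tax:
  CHF 253,000 × 6% = CHF 15,180
  CHF 613,900 × 20% = CHF 122,780
  → CHF 137,960

Excess of supplementary minimum tax over regular income tax: CHF 254,492 − CHF 137,960 = CHF 116,532.

CHF 116,532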